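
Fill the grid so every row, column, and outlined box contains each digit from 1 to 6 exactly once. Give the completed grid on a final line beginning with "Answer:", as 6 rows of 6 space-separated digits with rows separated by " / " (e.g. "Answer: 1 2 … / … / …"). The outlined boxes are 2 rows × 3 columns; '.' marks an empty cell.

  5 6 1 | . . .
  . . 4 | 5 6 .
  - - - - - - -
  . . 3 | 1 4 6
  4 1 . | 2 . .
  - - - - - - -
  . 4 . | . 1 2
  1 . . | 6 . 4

Step 1. [r6c5∈{3,5}] 5 has one home in box 6: r6c5 ⇒ r6c5=5.
Step 2. [r1c6∈{3}] nothing but 3 survives at r1c6. So r1c6=3.
Step 3. [r6c2∈{2,3}] in row 6, 3 fits only at r6c2 ⇒ r6c2=3.
Step 4. [r5c3∈{5,6}] row 5 places 5 nowhere but r5c3, so r5c3=5.
Step 5. [r3c1∈{2}] r3c1 is down to just 2 ⇒ r3c1=2.
Step 6. [r1c5∈{2}] r1c5 is down to just 2, so r1c5=2.
Step 7. [r6c3∈{2}] r6c3 has the single candidate 2, so r6c3=2.
Step 8. [r5c4∈{3}] nothing but 3 survives at r5c4, so r5c4=3.
Step 9. [r4c5∈{3}] r4c5 is down to just 3. So r4c5=3.
Step 10. [r4c3∈{6}] r4c3 has the single candidate 6 ⇒ r4c3=6.
Step 11. [r4c6∈{5}] only 5 remains possible at r4c6, so r4c6=5.
Step 12. [r2c6∈{1}] only 1 remains possible at r2c6. So r2c6=1.
Step 13. [r3c2∈{5}] r3c2's peers cover all but 5, so r3c2=5.
Step 14. [r2c2∈{2}] nothing but 2 survives at r2c2. So r2c2=2.
Step 15. [r5c1∈{6}] nothing but 6 survives at r5c1, so r5c1=6.
Step 16. [r1c4∈{4}] r1c4 has the single candidate 4. So r1c4=4.
Step 17. [r2c1∈{3}] nothing but 3 survives at r2c1. So r2c1=3.

Answer: 5 6 1 4 2 3 / 3 2 4 5 6 1 / 2 5 3 1 4 6 / 4 1 6 2 3 5 / 6 4 5 3 1 2 / 1 3 2 6 5 4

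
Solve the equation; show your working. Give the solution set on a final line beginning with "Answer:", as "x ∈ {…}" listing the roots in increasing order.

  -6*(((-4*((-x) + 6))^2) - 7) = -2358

Step 1. [-6*(((-4*((-x) + 6))^2) - 7) = -2358] -6·(inner) — divide through by -6, so div: ((-4*((-x) + 6))^2) - 7 = 393.
Step 2. [((-4*((-x) + 6))^2) - 7 = 393] 7 comes off first (add 7). So sub: (-4*((-x) + 6))^2 = 400.
Step 3. [(-4*((-x) + 6))^2 = 400] LHS squared, RHS 400 ≥ 0: apply √ (±) ⇒ sqrt: -4*((-x) + 6) = 20 or -20.
Step 4. [-4*((-x) + 6) = 20 or -20] LHS = -4·(…); ÷-4 both sides ⇒ div: (-x) + 6 = -5 or 5.
Step 5. [(-x) + 6 = -5 or 5] peel the +6: subtract 6 from each side. So sub: -x = -11 or -1.
Step 6. [-x = -11 or -1] leading − — multiply by −1, so neg: x = 11 or 1.

Answer: x ∈ {1, 11}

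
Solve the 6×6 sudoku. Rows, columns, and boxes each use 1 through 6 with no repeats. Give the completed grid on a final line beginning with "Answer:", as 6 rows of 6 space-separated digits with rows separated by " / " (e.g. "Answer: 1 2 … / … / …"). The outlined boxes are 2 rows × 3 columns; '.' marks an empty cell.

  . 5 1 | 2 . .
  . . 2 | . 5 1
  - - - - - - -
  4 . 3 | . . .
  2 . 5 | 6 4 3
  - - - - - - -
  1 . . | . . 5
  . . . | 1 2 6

Step 1. [r2c2∈{3,4,6}] r2c2 is the only open cell in box 1 admitting 4. So r2c2=4.
Step 2. [r5c5∈{3}] r5c5 is down to just 3, so r5c5=3.
Step 3. [r1c1∈{3,6}] 3 has one home in row 1: r1c1. So r1c1=3.
Step 4. [r3c2∈{1,6}] across row 3, 6 lands solely at r3c2, so r3c2=6.
Step 5. [r6c3∈{4}] nothing but 4 survives at r6c3. So r6c3=4.
Step 6. [r4c2∈{1}] only 1 remains possible at r4c2 ⇒ r4c2=1.
Step 7. [r5c2∈{2}] r5c2's peers cover all but 2, so r5c2=2.
Step 8. [r6c2∈{3}] r6c2 has the single candidate 3, so r6c2=3.
Step 9. [r5c4∈{4}] r5c4 is down to just 4. So r5c4=4.
Step 10. [r1c6∈{4}] r1c6's peers cover all but 4. So r1c6=4.
Step 11. [r2c4∈{3}] r2c4's peers cover all but 3, so r2c4=3.
Step 12. [r3c4∈{5}] r3c4 is down to just 5, so r3c4=5.
Step 13. [r3c6∈{2}] only 2 remains possible at r3c6. So r3c6=2.
Step 14. [r2c1∈{6}] r2c1 has the single candidate 6. So r2c1=6.
Step 15. [r5c3∈{6}] r5c3 has the single candidate 6 ⇒ r5c3=6.
Step 16. [r3c5∈{1}] r3c5's peers cover all but 1, so r3c5=1.
Step 17. [r6c1∈{5}] r6c1's peers cover all but 5. So r6c1=5.
Step 18. [r1c5∈{6}] nothing but 6 survives at r1c5, so r1c5=6.

Answer: 3 5 1 2 6 4 / 6 4 2 3 5 1 / 4 6 3 5 1 2 / 2 1 5 6 4 3 / 1 2 6 4 3 5 / 5 3 4 1 2 6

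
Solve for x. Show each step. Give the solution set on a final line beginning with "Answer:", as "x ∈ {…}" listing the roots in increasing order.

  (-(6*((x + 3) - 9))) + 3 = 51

Step 1. [(-(6*((x + 3) - 9))) + 3 = 51] +3 is outermost — subtract 3 both sides. So sub: -(6*((x + 3) - 9)) = 48.
Step 2. [-(6*((x + 3) - 9)) = 48] flip signs both sides. So neg: 6*((x + 3) - 9) = -48.
Step 3. [6*((x + 3) - 9) = -48] divide by the outer 6. So div: (x + 3) - 9 = -8.
Step 4. [(x + 3) - 9 = -8] -9 is outermost — add 9 both sides, so sub: x + 3 = 1.
Step 5. [x + 3 = 1] subtract 3: x sits inside (… + 3) ⇒ sub: x = -2.

Answer: x ∈ {-2}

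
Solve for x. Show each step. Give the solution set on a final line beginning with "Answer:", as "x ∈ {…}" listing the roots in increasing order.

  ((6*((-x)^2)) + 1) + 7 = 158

Step 1. [((6*((-x)^2)) + 1) + 7 = 158] subtract 7: x sits inside (… + 7). So sub: (6*((-x)^2)) + 1 = 151.
Step 2. [(6*((-x)^2)) + 1 = 151] the outer +1 inverts by subtracting 1. So sub: 6*((-x)^2) = 150.
Step 3. [6*((-x)^2) = 150] 6 out front; divide by 6, so div: (-x)^2 = 25.
Step 4. [(-x)^2 = 25] 25 ≥ 0, LHS is (·)² — take ±√, so sqrt: -x = 5 or -5.
Step 5. [-x = 5 or -5] leading − — multiply by −1 ⇒ neg: x = -5 or 5.

Answer: x ∈ {-5, 5}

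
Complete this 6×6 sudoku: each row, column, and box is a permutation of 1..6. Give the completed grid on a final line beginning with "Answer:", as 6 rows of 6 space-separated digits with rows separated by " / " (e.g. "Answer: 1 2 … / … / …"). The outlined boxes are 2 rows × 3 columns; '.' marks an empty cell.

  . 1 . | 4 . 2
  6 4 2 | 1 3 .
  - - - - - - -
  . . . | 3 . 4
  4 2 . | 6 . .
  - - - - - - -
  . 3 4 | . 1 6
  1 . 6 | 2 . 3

Step 1. [r3c1∈{5}] r3c1 has the single candidate 5, so r3c1=5.
Step 2. [r4c5∈{5}] r4c5 has the single candidate 5 ⇒ r4c5=5.
Step 3. [r4c3∈{1,3}] across row 4, 3 lands solely at r4c3. So r4c3=3.
Step 4. [r2c6∈{5}] nothing but 5 survives at r2c6, so r2c6=5.
Step 5. [r5c4∈{5}] only 5 remains possible at r5c4, so r5c4=5.
Step 6. [r6c5∈{4}] nothing but 4 survives at r6c5, so r6c5=4.
Step 7. [r4c6∈{1}] nothing but 1 survives at r4c6. So r4c6=1.
Step 8. [r3c5∈{2}] r3c5 has the single candidate 2. So r3c5=2.
Step 9. [r1c5∈{6}] r1c5 has the single candidate 6, so r1c5=6.
Step 10. [r3c2∈{6}] nothing but 6 survives at r3c2. So r3c2=6.
Step 11. [r1c3∈{5}] r1c3 has the single candidate 5, so r1c3=5.
Step 12. [r1c1∈{3}] r1c1 is down to just 3, so r1c1=3.
Step 13. [r6c2∈{5}] r6c2 has the single candidate 5 ⇒ r6c2=5.
Step 14. [r3c3∈{1}] r3c3 is down to just 1. So r3c3=1.
Step 15. [r5c1∈{2}] r5c1 is down to just 2. So r5c1=2.

Answer: 3 1 5 4 6 2 / 6 4 2 1 3 5 / 5 6 1 3 2 4 / 4 2 3 6 5 1 / 2 3 4 5 1 6 / 1 5 6 2 4 3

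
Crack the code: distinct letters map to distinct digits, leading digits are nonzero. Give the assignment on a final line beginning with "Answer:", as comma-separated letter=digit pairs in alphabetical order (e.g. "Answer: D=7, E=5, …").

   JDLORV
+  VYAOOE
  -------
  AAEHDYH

Step 1. [col 1: V + E ≡ H (mod 10)] column 1 (V + E ≡ H (mod 10), carry-in 0) doesn't pin V yet; pick V=3 and continue, so V=3.
Step 2. [A] the sum has 7 digits but both addends have 6; that extra leading digit A is the final carry, namely 1 ⇒ A=1.
Step 3. [col 1: V + E ≡ H (mod 10)] no forcing yet in column 1 (carry-in 0); E=9 is free and consistent — try it ⇒ E=9.
Step 4. [col 1: V + E ≡ H (mod 10)] in column 1 we have V+E≡H with carry-in 0; given V=3, E=9 and digits 1,3,9 already taken and all letters distinct, that pins H to 2, so H=2.
Step 5. [col 2: R + O ≡ Y (mod 10)] column 2 (R + O ≡ Y (mod 10), carry-in 1) doesn't pin O yet; pick O=7 and continue. So O=7.
Step 6. [col 2: R + O ≡ Y (mod 10)] several values work for R in column 2 (R + O ≡ Y (mod 10), carry-in 1); try R=6 ⇒ R=6.
Step 7. [col 2: R + O ≡ Y (mod 10)] from column 2 (R=6, O=7, carry-in 1, digits 1,2,3,6,7,9 already taken and all letters distinct): Y must equal 4. So Y=4.
Step 8. [col 3: O + O ≡ D (mod 10)] in column 3 we have O+O≡D with carry-in 1; given O=7 and digits 1,2,3,4,6,7,9 already taken and all letters distinct, that pins D to 5, so D=5.
Step 9. [col 4: L + A ≡ H (mod 10)] from column 4 (A=1, H=2, carry-in 1, digits 1,2,3,4,5,6,7,9 already taken and all letters distinct): L must equal 0. So L=0.
Step 10. [col 6: J + V ≡ A (mod 10)] from column 6 (V=3, A=1, carry-in 0, digits 0,1,2,3,4,5,6,7,9 already taken and all letters distinct): J must equal 8, so J=8.

Answer: A=1, D=5, E=9, H=2, J=8, L=0, O=7, R=6, V=3, Y=4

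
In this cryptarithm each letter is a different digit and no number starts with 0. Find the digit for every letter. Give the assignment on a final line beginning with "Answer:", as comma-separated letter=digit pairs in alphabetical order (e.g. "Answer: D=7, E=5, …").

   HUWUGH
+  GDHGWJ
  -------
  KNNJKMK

Step 1. [col 1: H + J ≡ K (mod 10)] column 1 (H + J ≡ K (mod 10), carry-in 0) doesn't pin K yet; pick K=1 and continue, so K=1.
Step 2. [col 1: H + J ≡ K (mod 10)] several values work for J in column 1 (H + J ≡ K (mod 10), carry-in 0); try J=6. So J=6.
Step 3. [col 1: H + J ≡ K (mod 10)] in column 1 we have H+J≡K with carry-in 0; given J=6, K=1 and digits 1,6 already taken and all letters distinct, that pins H to 5, so H=5.
Step 4. [col 2: G + W ≡ M (mod 10)] several values work for W in column 2 (G + W ≡ M (mod 10), carry-in 1); try W=0. So W=0.
Step 5. [col 2: G + W ≡ M (mod 10)] no forcing yet in column 2 (carry-in 1); M=8 is free and consistent — try it, so M=8.
Step 6. [col 2: G + W ≡ M (mod 10)] column 2 reads G+W+carry(1)=M with W=0, M=8; with digits 0,1,5,6,8 already taken and all letters distinct, the only value for G is 7, so G=7.
Step 7. [col 3: U + G ≡ K (mod 10)] from column 3 (G=7, K=1, carry-in 0, digits 0,1,5,6,7,8 already taken and all letters distinct): U must equal 4, so U=4.
Step 8. [col 5: U + D ≡ N (mod 10)] from column 5 (U=4, carry-in 0, digits 0,1,4,5,6,7,8 already taken and all letters distinct): D must equal 9. So D=9.
Step 9. [col 5: U + D ≡ N (mod 10)] from column 5 (U=4, D=9, carry-in 0, digits 0,1,4,5,6,7,8,9 already taken and all letters distinct): N must equal 3 ⇒ N=3.

Answer: D=9, G=7, H=5, J=6, K=1, M=8, N=3, U=4, W=0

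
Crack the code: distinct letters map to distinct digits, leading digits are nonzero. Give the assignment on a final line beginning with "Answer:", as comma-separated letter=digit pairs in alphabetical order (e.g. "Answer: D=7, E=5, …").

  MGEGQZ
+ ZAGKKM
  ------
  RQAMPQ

Step 1. [col 1: Z + M ≡ Q (mod 10)] several values work for M in column 1 (Z + M ≡ Q (mod 10), carry-in 0); try M=1. So M=1.
Step 2. [col 1: Z + M ≡ Q (mod 10)] several values work for Q in column 1 (Z + M ≡ Q (mod 10), carry-in 0); try Q=3. So Q=3.
Step 3. [col 1: Z + M ≡ Q (mod 10)] in column 1 we have Z+M≡Q with carry-in 0; given M=1, Q=3 and digits 1,3 already taken and all letters distinct, that pins Z to 2, so Z=2.
Step 4. [col 2: Q + K ≡ P (mod 10)] column 2 (Q + K ≡ P (mod 10), carry-in 0) doesn't pin P yet; pick P=8 and continue ⇒ P=8.
Step 5. [col 2: Q + K ≡ P (mod 10)] column 2: given Q=3, P=8, carry-in 0, and digits 1,2,3,8 already taken and all letters distinct, Q+K≡P (mod 10) forces K=5. So K=5.
Step 6. [col 3: G + K ≡ M (mod 10)] from column 3 (K=5, M=1, carry-in 0, digits 1,2,3,5,8 already taken and all letters distinct): G must equal 6, so G=6.
Step 7. [col 4: E + G ≡ A (mod 10)] column 4 (E + G ≡ A (mod 10), carry-in 1) doesn't pin A yet; pick A=7 and continue, so A=7.
Step 8. [col 4: E + G ≡ A (mod 10)] column 4 reads E+G+carry(1)=A with G=6, A=7; with digits 1,2,3,5,6,7,8 already taken and all letters distinct, the only value for E is 0. So E=0.
Step 9. [col 6: M + Z ≡ R (mod 10)] column 6 reads M+Z+carry(1)=R with M=1, Z=2; with digits 0,1,2,3,5,6,7,8 already taken and all letters distinct, the only value for R is 4 ⇒ R=4.

Answer: A=7, E=0, G=6, K=5, M=1, P=8, Q=3, R=4, Z=2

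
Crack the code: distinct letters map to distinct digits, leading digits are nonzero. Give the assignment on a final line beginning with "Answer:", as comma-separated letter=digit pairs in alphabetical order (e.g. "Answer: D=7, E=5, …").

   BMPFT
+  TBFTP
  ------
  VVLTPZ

Step 1. [col 1: T + P ≡ Z (mod 10)] several values work for T in column 1 (T + P ≡ Z (mod 10), carry-in 0); try T=2 ⇒ T=2.
Step 2. [col 1: T + P ≡ Z (mod 10)] column 1 (T + P ≡ Z (mod 10), carry-in 0) doesn't pin Z yet; pick Z=9 and continue ⇒ Z=9.
Step 3. [col 1: T + P ≡ Z (mod 10)] column 1 reads T+P+carry(0)=Z with T=2, Z=9; with digits 2,9 already taken and all letters distinct, the only value for P is 7 ⇒ P=7.
Step 4. [V] the sum has 6 digits but both addends have 5; that extra leading digit V is the final carry, namely 1 ⇒ V=1.
Step 5. [col 2: F + T ≡ P (mod 10)] column 2: given T=2, P=7, carry-in 0, and digits 1,2,7,9 already taken and all letters distinct, F+T≡P (mod 10) forces F=5. So F=5.
Step 6. [col 4: M + B ≡ L (mod 10)] column 4 (M + B ≡ L (mod 10), carry-in 1) doesn't pin M yet; pick M=4 and continue. So M=4.
Step 7. [col 4: M + B ≡ L (mod 10)] no forcing yet in column 4 (carry-in 1); B=8 is free and consistent — try it. So B=8.
Step 8. [col 4: M + B ≡ L (mod 10)] from column 4 (M=4, B=8, carry-in 1, digits 1,2,4,5,7,8,9 already taken and all letters distinct): L must equal 3, so L=3.

Answer: B=8, F=5, L=3, M=4, P=7, T=2, V=1, Z=9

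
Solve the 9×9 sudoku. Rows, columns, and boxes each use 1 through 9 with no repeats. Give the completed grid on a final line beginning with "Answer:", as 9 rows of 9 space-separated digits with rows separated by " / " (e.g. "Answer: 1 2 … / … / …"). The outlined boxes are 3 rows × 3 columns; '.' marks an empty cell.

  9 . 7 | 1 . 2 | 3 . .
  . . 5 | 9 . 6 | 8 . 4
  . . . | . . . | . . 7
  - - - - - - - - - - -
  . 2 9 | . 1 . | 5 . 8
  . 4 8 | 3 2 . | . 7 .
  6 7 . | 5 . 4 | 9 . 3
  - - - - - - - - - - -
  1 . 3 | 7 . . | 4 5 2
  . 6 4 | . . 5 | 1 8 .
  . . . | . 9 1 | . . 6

Step 1. [r3c1∈{2,3,4,8}] in col 1, 4 fits only at r3c1 ⇒ r3c1=4.
Step 2. [r9c1∈{2,5,7,8}] col 1 places 8 nowhere but r9c1, so r9c1=8.
Step 3. [r3c6∈{3,8}] r3c6 is the only open cell in col 6 admitting 3, so r3c6=3.
Step 4. [r3c3∈{1,2,6}] r3c3 is the only open cell in col 3 admitting 6, so r3c3=6.
Step 5. [r2c1∈{2,3}] across box 1, 2 lands solely at r2c1. So r2c1=2.
Step 6. [r6c5∈{8}] r6c5's peers cover all but 8 ⇒ r6c5=8.
Step 7. [r2c8∈{1}] nothing but 1 survives at r2c8. So r2c8=1.
Step 8. [r1c9∈{5}] r1c9 has the single candidate 5 ⇒ r1c9=5.
Step 9. [r9c3∈{2}] r9c3 is down to just 2. So r9c3=2.
Step 10. [r3c7∈{2}] r3c7 has the single candidate 2. So r3c7=2.
Step 11. [r1c2∈{8}] r1c2's peers cover all but 8, so r1c2=8.
Step 12. [r1c8∈{6}] nothing but 6 survives at r1c8 ⇒ r1c8=6.
Step 13. [r8c5∈{3}] nothing but 3 survives at r8c5. So r8c5=3.
Step 14. [r8c9∈{9}] only 9 remains possible at r8c9, so r8c9=9.
Step 15. [r1c5∈{4}] nothing but 4 survives at r1c5. So r1c5=4.
Step 16. [r5c9∈{1}] nothing but 1 survives at r5c9 ⇒ r5c9=1.
Step 17. [r3c5∈{5}] r3c5's peers cover all but 5, so r3c5=5.
Step 18. [r2c5∈{7}] r2c5 has the single candidate 7, so r2c5=7.
Step 19. [r7c2∈{9}] nothing but 9 survives at r7c2. So r7c2=9.
Step 20. [r6c8∈{2}] nothing but 2 survives at r6c8. So r6c8=2.
Step 21. [r3c4∈{8}] only 8 remains possible at r3c4, so r3c4=8.
Step 22. [r5c7∈{6}] only 6 remains possible at r5c7. So r5c7=6.
Step 23. [r4c6∈{7}] r4c6's peers cover all but 7 ⇒ r4c6=7.
Step 24. [r7c6∈{8}] r7c6 has the single candidate 8, so r7c6=8.
Step 25. [r3c8∈{9}] r3c8 is down to just 9. So r3c8=9.
Step 26. [r7c5∈{6}] nothing but 6 survives at r7c5 ⇒ r7c5=6.
Step 27. [r9c7∈{7}] r9c7's peers cover all but 7 ⇒ r9c7=7.
Step 28. [r4c1∈{3}] r4c1 is down to just 3, so r4c1=3.
Step 29. [r6c3∈{1}] only 1 remains possible at r6c3. So r6c3=1.
Step 30. [r9c2∈{5}] r9c2 is down to just 5. So r9c2=5.
Step 31. [r8c1∈{7}] r8c1's peers cover all but 7 ⇒ r8c1=7.
Step 32. [r8c4∈{2}] r8c4 is down to just 2. So r8c4=2.
Step 33. [r4c8∈{4}] nothing but 4 survives at r4c8. So r4c8=4.
Step 34. [r9c8∈{3}] only 3 remains possible at r9c8 ⇒ r9c8=3.
Step 35. [r4c4∈{6}] r4c4 is down to just 6. So r4c4=6.
Step 36. [r5c6∈{9}] r5c6's peers cover all but 9 ⇒ r5c6=9.
Step 37. [r3c2∈{1}] only 1 remains possible at r3c2 ⇒ r3c2=1.
Step 38. [r5c1∈{5}] only 5 remains possible at r5c1 ⇒ r5c1=5.
Step 39. [r2c2∈{3}] only 3 remains possible at r2c2. So r2c2=3.
Step 40. [r9c4∈{4}] r9c4 is down to just 4. So r9c4=4.

Answer: 9 8 7 1 4 2 3 6 5 / 2 3 5 9 7 6 8 1 4 / 4 1 6 8 5 3 2 9 7 / 3 2 9 6 1 7 5 4 8 / 5 4 8 3 2 9 6 7 1 / 6 7 1 5 8 4 9 2 3 / 1 9 3 7 6 8 4 5 2 / 7 6 4 2 3 5 1 8 9 / 8 5 2 4 9 1 7 3 6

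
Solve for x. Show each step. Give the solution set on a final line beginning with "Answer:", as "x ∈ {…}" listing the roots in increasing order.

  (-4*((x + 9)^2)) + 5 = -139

Step 1. [(-4*((x + 9)^2)) + 5 = -139] peel the +5: subtract 5 from each side, so sub: -4*((x + 9)^2) = -144.
Step 2. [-4*((x + 9)^2) = -144] -4 out front; divide by -4 ⇒ div: (x + 9)^2 = 36.
Step 3. [(x + 9)^2 = 36] 36 ≥ 0, LHS is (·)² — take ±√ ⇒ sqrt: x + 9 = 6 or -6.
Step 4. [x + 9 = 6 or -6] subtract 9: x sits inside (… + 9) ⇒ sub: x = -3 or -15.

Answer: x ∈ {-15, -3}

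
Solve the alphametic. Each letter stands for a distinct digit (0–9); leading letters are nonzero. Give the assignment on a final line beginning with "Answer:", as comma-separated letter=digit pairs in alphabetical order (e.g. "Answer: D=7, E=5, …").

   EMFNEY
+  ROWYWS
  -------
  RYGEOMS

Step 1. [col 1: Y + S ≡ S (mod 10)] column 1: given nothing yet, carry-in 0, and all letters distinct, none taken yet, Y+S≡S (mod 10) forces Y=0, so Y=0.
Step 2. [col 1: Y + S ≡ S (mod 10)] several values work for S in column 1 (Y + S ≡ S (mod 10), carry-in 0); try S=8 ⇒ S=8.
Step 3. [col 2: E + W ≡ M (mod 10)] M=2 is one option consistent with column 2 (E + W ≡ M (mod 10), carry-in 0) — take it ⇒ M=2.
Step 4. [col 2: E + W ≡ M (mod 10)] several values work for W in column 2 (E + W ≡ M (mod 10), carry-in 0); try W=3 ⇒ W=3.
Step 5. [R] adding two 6-digit numbers gives at most 6+1 digits, and here it does — R is that final carry and must be 1 ⇒ R=1.
Step 6. [col 2: E + W ≡ M (mod 10)] from column 2 (W=3, M=2, carry-in 0, digits 0,1,2,3,8 already taken and all letters distinct): E must equal 9 ⇒ E=9.
Step 7. [col 3: N + Y ≡ O (mod 10)] column 3 (N + Y ≡ O (mod 10), carry-in 1) doesn't pin O yet; pick O=5 and continue. So O=5.
Step 8. [col 3: N + Y ≡ O (mod 10)] column 3 reads N+Y+carry(1)=O with Y=0, O=5; with digits 0,1,2,3,5,8,9 already taken and all letters distinct, the only value for N is 4 ⇒ N=4.
Step 9. [col 4: F + W ≡ E (mod 10)] column 4: given W=3, E=9, carry-in 0, and digits 0,1,2,3,4,5,8,9 already taken and all letters distinct, F+W≡E (mod 10) forces F=6, so F=6.
Step 10. [col 5: M + O ≡ G (mod 10)] column 5: given M=2, O=5, carry-in 0, and digits 0,1,2,3,4,5,6,8,9 already taken and all letters distinct, M+O≡G (mod 10) forces G=7, so G=7.

Answer: E=9, F=6, G=7, M=2, N=4, O=5, R=1, S=8, W=3, Y=0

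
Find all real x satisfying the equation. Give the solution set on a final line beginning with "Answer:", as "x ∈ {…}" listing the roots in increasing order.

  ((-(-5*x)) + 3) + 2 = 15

Step 1. [((-(-5*x)) + 3) + 2 = 15] +2 is outermost — subtract 2 both sides. So sub: (-(-5*x)) + 3 = 13.
Step 2. [(-(-5*x)) + 3 = 13] +3 is outermost — subtract 3 both sides. So sub: -(-5*x) = 10.
Step 3. [-(-5*x) = 10] leading − — multiply by −1 ⇒ neg: -5*x = -10.
Step 4. [-5*x = -10] -5 out front; divide by -5, so div: x = 2.

Answer: x ∈ {2}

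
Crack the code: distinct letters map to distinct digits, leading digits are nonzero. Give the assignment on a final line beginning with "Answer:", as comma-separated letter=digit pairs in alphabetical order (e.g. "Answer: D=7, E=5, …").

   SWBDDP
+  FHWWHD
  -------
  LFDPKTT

Step 1. [col 1: P + D ≡ T (mod 10)] no forcing yet in column 1 (carry-in 0); P=6 is free and consistent — try it. So P=6.
Step 2. [col 1: P + D ≡ T (mod 10)] T=0 is one option consistent with column 1 (P + D ≡ T (mod 10), carry-in 0) — take it ⇒ T=0.
Step 3. [L] the sum has 7 digits but both addends have 6; that extra leading digit L is the final carry, namely 1. So L=1.
Step 4. [col 1: P + D ≡ T (mod 10)] column 1 reads P+D+carry(0)=T with P=6, T=0; with digits 0,1,6 already taken and all letters distinct, the only value for D is 4 ⇒ D=4.
Step 5. [col 2: D + H ≡ T (mod 10)] column 2: given D=4, T=0, carry-in 1, and digits 0,1,4,6 already taken and all letters distinct, D+H≡T (mod 10) forces H=5. So H=5.
Step 6. [col 3: D + W ≡ K (mod 10)] several values work for W in column 3 (D + W ≡ K (mod 10), carry-in 1); try W=8 ⇒ W=8.
Step 7. [col 3: D + W ≡ K (mod 10)] column 3 reads D+W+carry(1)=K with D=4, W=8; with digits 0,1,4,5,6,8 already taken and all letters distinct, the only value for K is 3 ⇒ K=3.
Step 8. [col 4: B + W ≡ P (mod 10)] from column 4 (W=8, P=6, carry-in 1, digits 0,1,3,4,5,6,8 already taken and all letters distinct): B must equal 7 ⇒ B=7.
Step 9. [col 6: S + F ≡ F (mod 10)] column 6 reads S+F+carry(1)=F with nothing yet; with digits 0,1,3,4,5,6,7,8 already taken and all letters distinct, the only value for S is 9, so S=9.
Step 10. [col 6: S + F ≡ F (mod 10)] column 6 reads S+F+carry(1)=F with S=9; with digits 0,1,3,4,5,6,7,8,9 already taken and all letters distinct, the only value for F is 2. So F=2.

Answer: B=7, D=4, F=2, H=5, K=3, L=1, P=6, S=9, T=0, W=8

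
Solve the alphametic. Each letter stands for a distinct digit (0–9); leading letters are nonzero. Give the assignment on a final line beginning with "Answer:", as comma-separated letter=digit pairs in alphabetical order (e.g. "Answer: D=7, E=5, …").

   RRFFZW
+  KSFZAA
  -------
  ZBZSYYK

Step 1. [Z] Z is the leading digit of a 7-digit sum of two 6-digit numbers; the final carry is exactly 1 ⇒ Z=1.
Step 2. [col 1: W + A ≡ K (mod 10)] A=5 is one option consistent with column 1 (W + A ≡ K (mod 10), carry-in 0) — take it, so A=5.
Step 3. [col 1: W + A ≡ K (mod 10)] several values work for W in column 1 (W + A ≡ K (mod 10), carry-in 0); try W=9 ⇒ W=9.
Step 4. [col 1: W + A ≡ K (mod 10)] from column 1 (W=9, A=5, carry-in 0, digits 1,5,9 already taken and all letters distinct): K must equal 4. So K=4.
Step 5. [col 2: Z + A ≡ Y (mod 10)] from column 2 (Z=1, A=5, carry-in 1, digits 1,4,5,9 already taken and all letters distinct): Y must equal 7 ⇒ Y=7.
Step 6. [col 3: F + Z ≡ Y (mod 10)] column 3: given Z=1, Y=7, carry-in 0, and digits 1,4,5,7,9 already taken and all letters distinct, F+Z≡Y (mod 10) forces F=6. So F=6.
Step 7. [col 4: F + F ≡ S (mod 10)] column 4: given F=6, carry-in 0, and digits 1,4,5,6,7,9 already taken and all letters distinct, F+F≡S (mod 10) forces S=2 ⇒ S=2.
Step 8. [col 5: R + S ≡ Z (mod 10)] column 5 reads R+S+carry(1)=Z with S=2, Z=1; with digits 1,2,4,5,6,7,9 already taken and all letters distinct, the only value for R is 8 ⇒ R=8.
Step 9. [col 6: R + K ≡ B (mod 10)] in column 6 we have R+K≡B with carry-in 1; given R=8, K=4 and digits 1,2,4,5,6,7,8,9 already taken and all letters distinct, that pins B to 3. So B=3.

Answer: A=5, B=3, F=6, K=4, R=8, S=2, W=9, Y=7, Z=1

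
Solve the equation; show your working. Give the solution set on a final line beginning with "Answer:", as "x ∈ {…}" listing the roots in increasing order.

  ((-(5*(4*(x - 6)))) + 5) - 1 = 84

Step 1. [((-(5*(4*(x - 6)))) + 5) - 1 = 84] add 1: x sits inside (… - 1) ⇒ sub: (-(5*(4*(x - 6)))) + 5 = 85.
Step 2. [(-(5*(4*(x - 6)))) + 5 = 85] +5 is outermost — subtract 5 both sides. So sub: -(5*(4*(x - 6))) = 80.
Step 3. [-(5*(4*(x - 6))) = 80] leading − — multiply by −1. So neg: 5*(4*(x - 6)) = -80.
Step 4. [5*(4*(x - 6)) = -80] 5 out front; divide by 5. So div: 4*(x - 6) = -16.
Step 5. [4*(x - 6) = -16] leading coefficient 4: divide by 4, so div: x - 6 = -4.
Step 6. [x - 6 = -4] add 6: x sits inside (… - 6) ⇒ sub: x = 2.

Answer: x ∈ {2}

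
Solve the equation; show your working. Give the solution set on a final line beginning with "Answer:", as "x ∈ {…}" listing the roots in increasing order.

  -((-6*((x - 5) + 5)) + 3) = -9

Step 1. [-((-6*((x - 5) + 5)) + 3) = -9] LHS negated; negate both sides. So neg: (-6*((x - 5) + 5)) + 3 = 9.
Step 2. [(-6*((x - 5) + 5)) + 3 = 9] subtract 3: x sits inside (… + 3). So sub: -6*((x - 5) + 5) = 6.
Step 3. [-6*((x - 5) + 5) = 6] -6·(inner) — divide through by -6 ⇒ div: (x - 5) + 5 = -1.
Step 4. [(x - 5) + 5 = -1] +5 is outermost — subtract 5 both sides ⇒ sub: x - 5 = -6.
Step 5. [x - 5 = -6] the outer -5 inverts by adding 5. So sub: x = -1.

Answer: x ∈ {-1}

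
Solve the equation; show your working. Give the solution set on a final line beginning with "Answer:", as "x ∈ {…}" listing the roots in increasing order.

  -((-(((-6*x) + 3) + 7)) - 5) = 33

Step 1. [-((-(((-6*x) + 3) + 7)) - 5) = 33] flip signs both sides. So neg: (-(((-6*x) + 3) + 7)) - 5 = -33.
Step 2. [(-(((-6*x) + 3) + 7)) - 5 = -33] 5 comes off first (add 5), so sub: -(((-6*x) + 3) + 7) = -28.
Step 3. [-(((-6*x) + 3) + 7) = -28] leading − — multiply by −1, so neg: ((-6*x) + 3) + 7 = 28.
Step 4. [((-6*x) + 3) + 7 = 28] subtract 7: x sits inside (… + 7) ⇒ sub: (-6*x) + 3 = 21.
Step 5. [(-6*x) + 3 = 21] +3 is outermost — subtract 3 both sides. So sub: -6*x = 18.
Step 6. [-6*x = 18] leading coefficient -6: divide by -6. So div: x = -3.

Answer: x ∈ {-3}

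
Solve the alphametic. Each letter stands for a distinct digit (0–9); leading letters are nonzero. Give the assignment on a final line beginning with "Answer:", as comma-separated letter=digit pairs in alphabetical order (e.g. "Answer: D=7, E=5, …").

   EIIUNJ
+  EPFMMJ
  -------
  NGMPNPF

Step 1. [col 1: J + J ≡ F (mod 10)] F=0 is one option consistent with column 1 (J + J ≡ F (mod 10), carry-in 0) — take it. So F=0.
Step 2. [col 1: J + J ≡ F (mod 10)] column 1: given F=0, carry-in 0, and digits 0 already taken and all letters distinct, J+J≡F (mod 10) forces J=5. So J=5.
Step 3. [col 2: N + M ≡ P (mod 10)] column 2 (N + M ≡ P (mod 10), carry-in 1) doesn't pin P yet; pick P=9 and continue. So P=9.
Step 4. [col 2: N + M ≡ P (mod 10)] several values work for N in column 2 (N + M ≡ P (mod 10), carry-in 1); try N=1 ⇒ N=1.
Step 5. [col 2: N + M ≡ P (mod 10)] column 2: given N=1, P=9, carry-in 1, and digits 0,1,5,9 already taken and all letters distinct, N+M≡P (mod 10) forces M=7 ⇒ M=7.
Step 6. [col 3: U + M ≡ N (mod 10)] column 3: given M=7, N=1, carry-in 0, and digits 0,1,5,7,9 already taken and all letters distinct, U+M≡N (mod 10) forces U=4. So U=4.
Step 7. [col 4: I + F ≡ P (mod 10)] in column 4 we have I+F≡P with carry-in 1; given F=0, P=9 and digits 0,1,4,5,7,9 already taken and all letters distinct, that pins I to 8, so I=8.
Step 8. [col 6: E + E ≡ G (mod 10)] column 6: given nothing yet, carry-in 1, and digits 0,1,4,5,7,8,9 already taken and all letters distinct, E+E≡G (mod 10) forces E=6, so E=6.
Step 9. [col 6: E + E ≡ G (mod 10)] column 6: given E=6, carry-in 1, and digits 0,1,4,5,6,7,8,9 already taken and all letters distinct, E+E≡G (mod 10) forces G=3. So G=3.

Answer: E=6, F=0, G=3, I=8, J=5, M=7, N=1, P=9, U=4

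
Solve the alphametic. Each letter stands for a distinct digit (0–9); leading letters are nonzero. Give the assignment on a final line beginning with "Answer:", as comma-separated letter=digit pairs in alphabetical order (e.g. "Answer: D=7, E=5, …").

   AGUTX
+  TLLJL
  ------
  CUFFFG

Step 1. [col 1: X + L ≡ G (mod 10)] column 1 (X + L ≡ G (mod 10), carry-in 0) doesn't pin G yet; pick G=5 and continue. So G=5.
Step 2. [C] the sum has 6 digits but both addends have 5; that extra leading digit C is the final carry, namely 1 ⇒ C=1.
Step 3. [col 1: X + L ≡ G (mod 10)] column 1 (X + L ≡ G (mod 10), carry-in 0) doesn't pin X yet; pick X=3 and continue ⇒ X=3.
Step 4. [col 1: X + L ≡ G (mod 10)] in column 1 we have X+L≡G with carry-in 0; given X=3, G=5 and digits 1,3,5 already taken and all letters distinct, that pins L to 2, so L=2.
Step 5. [col 2: T + J ≡ F (mod 10)] column 2 (T + J ≡ F (mod 10), carry-in 0) doesn't pin T yet; pick T=8 and continue. So T=8.
Step 6. [col 2: T + J ≡ F (mod 10)] no forcing yet in column 2 (carry-in 0); J=9 is free and consistent — try it ⇒ J=9.
Step 7. [col 2: T + J ≡ F (mod 10)] column 2 reads T+J+carry(0)=F with T=8, J=9; with digits 1,2,3,5,8,9 already taken and all letters distinct, the only value for F is 7 ⇒ F=7.
Step 8. [col 3: U + L ≡ F (mod 10)] from column 3 (L=2, F=7, carry-in 1, digits 1,2,3,5,7,8,9 already taken and all letters distinct): U must equal 4. So U=4.
Step 9. [col 5: A + T ≡ U (mod 10)] column 5: given T=8, U=4, carry-in 0, and digits 1,2,3,4,5,7,8,9 already taken and all letters distinct, A+T≡U (mod 10) forces A=6. So A=6.

Answer: A=6, C=1, F=7, G=5, J=9, L=2, T=8, U=4, X=3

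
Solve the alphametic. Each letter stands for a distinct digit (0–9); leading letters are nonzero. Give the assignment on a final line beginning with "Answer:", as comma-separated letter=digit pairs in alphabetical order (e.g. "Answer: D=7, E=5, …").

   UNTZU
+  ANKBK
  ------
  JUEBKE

Step 1. [col 1: U + K ≡ E (mod 10)] K=8 is one option consistent with column 1 (U + K ≡ E (mod 10), carry-in 0) — take it, so K=8.
Step 2. [col 1: U + K ≡ E (mod 10)] E=3 is one option consistent with column 1 (U + K ≡ E (mod 10), carry-in 0) — take it ⇒ E=3.
Step 3. [J] adding two 5-digit numbers gives at most 5+1 digits, and here it does — J is that final carry and must be 1 ⇒ J=1.
Step 4. [col 1: U + K ≡ E (mod 10)] column 1: given K=8, E=3, carry-in 0, and digits 1,3,8 already taken and all letters distinct, U+K≡E (mod 10) forces U=5, so U=5.
Step 5. [col 2: Z + B ≡ K (mod 10)] column 2 (Z + B ≡ K (mod 10), carry-in 1) doesn't pin Z yet; pick Z=7 and continue, so Z=7.
Step 6. [col 2: Z + B ≡ K (mod 10)] from column 2 (Z=7, K=8, carry-in 1, digits 1,3,5,7,8 already taken and all letters distinct): B must equal 0, so B=0.
Step 7. [col 3: T + K ≡ B (mod 10)] column 3: given K=8, B=0, carry-in 0, and digits 0,1,3,5,7,8 already taken and all letters distinct, T+K≡B (mod 10) forces T=2 ⇒ T=2.
Step 8. [col 4: N + N ≡ E (mod 10)] in column 4 we have N+N≡E with carry-in 1; given E=3 and digits 0,1,2,3,5,7,8 already taken and all letters distinct, that pins N to 6 ⇒ N=6.
Step 9. [col 5: U + A ≡ U (mod 10)] column 5 reads U+A+carry(1)=U with U=5; with digits 0,1,2,3,5,6,7,8 already taken and all letters distinct, the only value for A is 9, so A=9.

Answer: A=9, B=0, E=3, J=1, K=8, N=6, T=2, U=5, Z=7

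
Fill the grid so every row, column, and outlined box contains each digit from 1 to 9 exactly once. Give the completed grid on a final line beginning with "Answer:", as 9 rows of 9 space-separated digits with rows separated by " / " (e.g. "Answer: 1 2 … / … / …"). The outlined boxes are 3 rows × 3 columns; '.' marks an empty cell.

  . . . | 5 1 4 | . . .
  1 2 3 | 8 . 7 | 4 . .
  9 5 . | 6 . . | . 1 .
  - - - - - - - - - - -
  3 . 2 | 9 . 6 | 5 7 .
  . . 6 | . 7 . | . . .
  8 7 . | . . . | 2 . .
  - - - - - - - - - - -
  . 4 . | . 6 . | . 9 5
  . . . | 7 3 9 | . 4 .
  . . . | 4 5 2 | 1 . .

Step 1. [r7c7∈{3,7,8}] row 7 places 3 nowhere but r7c7 ⇒ r7c7=3.
Step 2. [r9c9∈{6,7,8}] r9c9 is the only open cell in box 9 admitting 7, so r9c9=7.
Step 3. [r1c8∈{2,3,6,8}] across col 8, 2 lands solely at r1c8, so r1c8=2.
Step 4. [r1c9∈{3,6,8,9}] in row 1, 3 fits only at r1c9 ⇒ r1c9=3.
Step 5. [r3c9∈{8}] r3c9 is down to just 8, so r3c9=8.
Step 6. [r9c1∈{6}] r9c1 is down to just 6, so r9c1=6.
Step 7. [r7c4∈{1}] only 1 remains possible at r7c4 ⇒ r7c4=1.
Step 8. [r1c7∈{6,7,9}] 9 has one home in row 1: r1c7 ⇒ r1c7=9.
Step 9. [r9c8∈{8}] only 8 remains possible at r9c8. So r9c8=8.
Step 10. [r6c4∈{3}] r6c4 has the single candidate 3. So r6c4=3.
Step 11. [r4c2∈{1}] nothing but 1 survives at r4c2 ⇒ r4c2=1.
Step 12. [r5c1∈{4,5}] 4 has one home in col 1: r5c1 ⇒ r5c1=4.
Step 13. [r1c1∈{7}] nothing but 7 survives at r1c1. So r1c1=7.
Step 14. [r6c3∈{5,9}] box 4 places 5 nowhere but r6c3. So r6c3=5.
Step 15. [r6c9∈{1,4,6,9}] across row 6, 9 lands solely at r6c9, so r6c9=9.
Step 16. [r8c2∈{8}] r8c2's peers cover all but 8 ⇒ r8c2=8.
Step 17. [r2c9∈{6}] r2c9's peers cover all but 6. So r2c9=6.
Step 18. [r4c5∈{4,8}] in row 4, 8 fits only at r4c5 ⇒ r4c5=8.
Step 19. [r9c3∈{9}] r9c3 is down to just 9 ⇒ r9c3=9.
Step 20. [r7c1∈{2}] only 2 remains possible at r7c1, so r7c1=2.
Step 21. [r5c6∈{1,5}] across row 5, 5 lands solely at r5c6, so r5c6=5.
Step 22. [r7c6∈{8}] r7c6's peers cover all but 8. So r7c6=8.
Step 23. [r3c7∈{7}] r3c7 is down to just 7, so r3c7=7.
Step 24. [r5c4∈{2}] r5c4's peers cover all but 2, so r5c4=2.
Step 25. [r1c2∈{6}] r1c2 has the single candidate 6 ⇒ r1c2=6.
Step 26. [r2c8∈{5}] r2c8 has the single candidate 5, so r2c8=5.
Step 27. [r3c5∈{2}] r3c5 has the single candidate 2 ⇒ r3c5=2.
Step 28. [r6c5∈{4}] r6c5's peers cover all but 4 ⇒ r6c5=4.
Step 29. [r8c9∈{2}] only 2 remains possible at r8c9 ⇒ r8c9=2.
Step 30. [r6c6∈{1}] r6c6 has the single candidate 1, so r6c6=1.
Step 31. [r3c6∈{3}] r3c6 is down to just 3. So r3c6=3.
Step 32. [r3c3∈{4}] r3c3 is down to just 4, so r3c3=4.
Step 33. [r5c8∈{3}] r5c8 has the single candidate 3 ⇒ r5c8=3.
Step 34. [r8c3∈{1}] only 1 remains possible at r8c3. So r8c3=1.
Step 35. [r6c8∈{6}] only 6 remains possible at r6c8. So r6c8=6.
Step 36. [r5c2∈{9}] only 9 remains possible at r5c2 ⇒ r5c2=9.
Step 37. [r8c7∈{6}] nothing but 6 survives at r8c7, so r8c7=6.
Step 38. [r5c7∈{8}] r5c7 has the single candidate 8 ⇒ r5c7=8.
Step 39. [r5c9∈{1}] nothing but 1 survives at r5c9, so r5c9=1.
Step 40. [r9c2∈{3}] r9c2's peers cover all but 3 ⇒ r9c2=3.
Step 41. [r8c1∈{5}] r8c1's peers cover all but 5, so r8c1=5.
Step 42. [r7c3∈{7}] r7c3 is down to just 7. So r7c3=7.
Step 43. [r1c3∈{8}] r1c3's peers cover all but 8, so r1c3=8.
Step 44. [r4c9∈{4}] nothing but 4 survives at r4c9. So r4c9=4.
Step 45. [r2c5∈{9}] r2c5's peers cover all but 9 ⇒ r2c5=9.

Answer: 7 6 8 5 1 4 9 2 3 / 1 2 3 8 9 7 4 5 6 / 9 5 4 6 2 3 7 1 8 / 3 1 2 9 8 6 5 7 4 / 4 9 6 2 7 5 8 3 1 / 8 7 5 3 4 1 2 6 9 / 2 4 7 1 6 8 3 9 5 / 5 8 1 7 3 9 6 4 2 / 6 3 9 4 5 2 1 8 7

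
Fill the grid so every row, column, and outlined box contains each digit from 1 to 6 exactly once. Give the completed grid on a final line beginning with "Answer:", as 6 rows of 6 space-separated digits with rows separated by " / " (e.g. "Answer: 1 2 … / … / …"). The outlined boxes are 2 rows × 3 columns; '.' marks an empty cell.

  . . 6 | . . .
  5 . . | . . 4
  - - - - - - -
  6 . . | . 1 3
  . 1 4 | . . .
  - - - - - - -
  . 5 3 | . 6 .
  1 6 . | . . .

Step 1. [r6c3∈{2}] only 2 remains possible at r6c3. So r6c3=2.
Step 2. [r3c4∈{2,4,5}] across row 3, 4 lands solely at r3c4, so r3c4=4.
Step 3. [r6c6∈{5}] nothing but 5 survives at r6c6. So r6c6=5.
Step 4. [r2c4∈{1,2,3,6}] row 2 places 6 nowhere but r2c4 ⇒ r2c4=6.
Step 5. [r1c2∈{2,3,4}] across col 2, 4 lands solely at r1c2, so r1c2=4.
Step 6. [r2c2∈{2,3}] in col 2, 3 fits only at r2c2, so r2c2=3.
Step 7. [r2c5∈{2}] only 2 remains possible at r2c5, so r2c5=2.
Step 8. [r1c6∈{1}] r1c6 is down to just 1, so r1c6=1.
Step 9. [r4c5∈{5}] r4c5 is down to just 5 ⇒ r4c5=5.
Step 10. [r4c4∈{2}] only 2 remains possible at r4c4 ⇒ r4c4=2.
Step 11. [r6c4∈{3}] nothing but 3 survives at r6c4 ⇒ r6c4=3.
Step 12. [r5c6∈{2}] nothing but 2 survives at r5c6, so r5c6=2.
Step 13. [r1c4∈{5}] nothing but 5 survives at r1c4 ⇒ r1c4=5.
Step 14. [r1c5∈{3}] nothing but 3 survives at r1c5, so r1c5=3.
Step 15. [r3c2∈{2}] only 2 remains possible at r3c2. So r3c2=2.
Step 16. [r1c1∈{2}] r1c1 is down to just 2 ⇒ r1c1=2.
Step 17. [r5c4∈{1}] r5c4 has the single candidate 1. So r5c4=1.
Step 18. [r4c1∈{3}] r4c1's peers cover all but 3. So r4c1=3.
Step 19. [r5c1∈{4}] r5c1 has the single candidate 4, so r5c1=4.
Step 20. [r6c5∈{4}] nothing but 4 survives at r6c5, so r6c5=4.
Step 21. [r2c3∈{1}] only 1 remains possible at r2c3. So r2c3=1.
Step 22. [r3c3∈{5}] r3c3 has the single candidate 5. So r3c3=5.
Step 23. [r4c6∈{6}] nothing but 6 survives at r4c6, so r4c6=6.

Answer: 2 4 6 5 3 1 / 5 3 1 6 2 4 / 6 2 5 4 1 3 / 3 1 4 2 5 6 / 4 5 3 1 6 2 / 1 6 2 3 4 5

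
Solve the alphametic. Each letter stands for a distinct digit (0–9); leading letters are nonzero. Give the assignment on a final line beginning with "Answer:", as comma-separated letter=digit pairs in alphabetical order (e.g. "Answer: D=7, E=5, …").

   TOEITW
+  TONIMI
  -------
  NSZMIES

Step 1. [col 1: W + I ≡ S (mod 10)] several values work for S in column 1 (W + I ≡ S (mod 10), carry-in 0); try S=4, so S=4.
Step 2. [N] the sum has 7 digits but both addends have 6; that extra leading digit N is the final carry, namely 1 ⇒ N=1.
Step 3. [col 1: W + I ≡ S (mod 10)] several values work for W in column 1 (W + I ≡ S (mod 10), carry-in 0); try W=5, so W=5.
Step 4. [col 1: W + I ≡ S (mod 10)] in column 1 we have W+I≡S with carry-in 0; given W=5, S=4 and digits 1,4,5 already taken and all letters distinct, that pins I to 9, so I=9.
Step 5. [col 2: T + M ≡ E (mod 10)] E=0 is one option consistent with column 2 (T + M ≡ E (mod 10), carry-in 1) — take it ⇒ E=0.
Step 6. [col 2: T + M ≡ E (mod 10)] column 2 (T + M ≡ E (mod 10), carry-in 1) doesn't pin M yet; pick M=2 and continue, so M=2.
Step 7. [col 2: T + M ≡ E (mod 10)] from column 2 (M=2, E=0, carry-in 1, digits 0,1,2,4,5,9 already taken and all letters distinct): T must equal 7. So T=7.
Step 8. [col 5: O + O ≡ Z (mod 10)] from column 5 (nothing yet, carry-in 0, digits 0,1,2,4,5,7,9 already taken and all letters distinct): Z must equal 6, so Z=6.
Step 9. [col 5: O + O ≡ Z (mod 10)] several values work for O in column 5 (O + O ≡ Z (mod 10), carry-in 0); try O=3 ⇒ O=3.

Answer: E=0, I=9, M=2, N=1, O=3, S=4, T=7, W=5, Z=6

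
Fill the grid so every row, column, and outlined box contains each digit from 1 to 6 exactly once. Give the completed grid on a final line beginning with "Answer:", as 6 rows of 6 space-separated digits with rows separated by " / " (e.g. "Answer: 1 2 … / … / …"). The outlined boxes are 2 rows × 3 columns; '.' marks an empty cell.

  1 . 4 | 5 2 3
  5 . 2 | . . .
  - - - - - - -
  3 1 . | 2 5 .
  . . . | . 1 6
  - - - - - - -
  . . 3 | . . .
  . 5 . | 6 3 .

Step 1. [r5c5∈{4}] only 4 remains possible at r5c5, so r5c5=4.
Step 2. [r5c4∈{1}] r5c4 is down to just 1 ⇒ r5c4=1.
Step 3. [r4c2∈{2,4}] r4c2 is the only open cell in col 2 admitting 4 ⇒ r4c2=4.
Step 4. [r5c2∈{2,6}] r5c2 is the only open cell in col 2 admitting 2, so r5c2=2.
Step 5. [r3c6∈{4}] r3c6 is down to just 4. So r3c6=4.
Step 6. [r2c2∈{3,6}] r2c2 is the only open cell in row 2 admitting 3 ⇒ r2c2=3.
Step 7. [r1c2∈{6}] r1c2's peers cover all but 6, so r1c2=6.
Step 8. [r2c5∈{6}] nothing but 6 survives at r2c5 ⇒ r2c5=6.
Step 9. [r6c3∈{1}] nothing but 1 survives at r6c3 ⇒ r6c3=1.
Step 10. [r2c6∈{1}] r2c6 has the single candidate 1. So r2c6=1.
Step 11. [r3c3∈{6}] r3c3 is down to just 6 ⇒ r3c3=6.
Step 12. [r5c6∈{5}] r5c6 has the single candidate 5. So r5c6=5.
Step 13. [r5c1∈{6}] r5c1 is down to just 6 ⇒ r5c1=6.
Step 14. [r6c6∈{2}] r6c6 is down to just 2 ⇒ r6c6=2.
Step 15. [r4c3∈{5}] r4c3's peers cover all but 5, so r4c3=5.
Step 16. [r2c4∈{4}] r2c4 has the single candidate 4, so r2c4=4.
Step 17. [r4c1∈{2}] r4c1's peers cover all but 2. So r4c1=2.
Step 18. [r4c4∈{3}] r4c4 is down to just 3, so r4c4=3.
Step 19. [r6c1∈{4}] r6c1 has the single candidate 4, so r6c1=4.

Answer: 1 6 4 5 2 3 / 5 3 2 4 6 1 / 3 1 6 2 5 4 / 2 4 5 3 1 6 / 6 2 3 1 4 5 / 4 5 1 6 3 2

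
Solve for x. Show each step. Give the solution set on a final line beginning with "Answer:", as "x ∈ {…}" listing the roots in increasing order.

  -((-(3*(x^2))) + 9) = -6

Step 1. [-((-(3*(x^2))) + 9) = -6] flip signs both sides ⇒ neg: (-(3*(x^2))) + 9 = 6.
Step 2. [(-(3*(x^2))) + 9 = 6] subtract 9: x sits inside (… + 9), so sub: -(3*(x^2)) = -3.
Step 3. [-(3*(x^2)) = -3] leading − — multiply by −1, so neg: 3*(x^2) = 3.
Step 4. [3*(x^2) = 3] divide by the outer 3, so div: x^2 = 1.
Step 5. [x^2 = 1] √ both sides: 1 ≥ 0 gives two branches. So sqrt: x = 1 or -1.

Answer: x ∈ {-1, 1}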